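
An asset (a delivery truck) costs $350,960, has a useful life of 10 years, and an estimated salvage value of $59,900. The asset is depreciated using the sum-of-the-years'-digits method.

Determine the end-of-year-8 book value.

$75,776

Depreciable base = $350,960 − $59,900 = $291,060.
Sum of the years' digits = 10+9+8+7+6+5+4+3+2+1 = 55.
Year 1: $291,060 × 10/55 = $52,920. Book value $298,040.
Year 2: $291,060 × 9/55 = $47,628. Book value $250,412.
Year 3: $291,060 × 8/55 = $42,336. Book value $208,076.
Year 4: $291,060 × 7/55 = $37,044. Book value $171,032.
Year 5: $291,060 × 6/55 = $31,752. Book value $139,280.
Year 6: $291,060 × 5/55 = $26,460. Book value $112,820.
Year 7: $291,060 × 4/55 = $21,168. Book value $91,652.
Year 8: $291,060 × 3/55 = $15,876. Book value $75,776.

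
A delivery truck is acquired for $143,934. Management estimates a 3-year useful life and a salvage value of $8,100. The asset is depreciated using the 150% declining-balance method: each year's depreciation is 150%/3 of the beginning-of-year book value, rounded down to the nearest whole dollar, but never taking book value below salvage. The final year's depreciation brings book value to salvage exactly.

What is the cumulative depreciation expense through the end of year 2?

Depreciable base = $143,934 − $8,100 = $135,834.
Year 1: ⌊$143,934 × 150%/3⌋ = $71,967. Book value $71,967.
Year 2: ⌊$71,967 × 150%/3⌋ = $35,983. Book value $35,984.
Accumulated through year 2 = $143,934 − $35,984 = $107,950.

$107,950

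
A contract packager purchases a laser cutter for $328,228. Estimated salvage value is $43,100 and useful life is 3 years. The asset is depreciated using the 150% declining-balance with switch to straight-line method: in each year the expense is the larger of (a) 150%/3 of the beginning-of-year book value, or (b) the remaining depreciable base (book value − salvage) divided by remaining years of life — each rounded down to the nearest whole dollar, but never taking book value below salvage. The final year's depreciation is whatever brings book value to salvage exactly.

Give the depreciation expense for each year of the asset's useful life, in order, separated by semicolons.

$164,114; $82,057; $38,957

Depreciable base = $328,228 − $43,100 = $285,128.
Year 1: DB = ⌊$328,228 × 150%/3⌋ = $164,114; SL = ⌊$285,128/3⌋ = $95,042 → take DB $164,114. Book value $164,114.
Year 2: DB = ⌊$164,114 × 150%/3⌋ = $82,057; SL = ⌊$121,014/2⌋ = $60,507 → take DB $82,057. Book value $82,057.
Year 3 (final): $82,057 − $43,100 = $38,957. Book value $43,100.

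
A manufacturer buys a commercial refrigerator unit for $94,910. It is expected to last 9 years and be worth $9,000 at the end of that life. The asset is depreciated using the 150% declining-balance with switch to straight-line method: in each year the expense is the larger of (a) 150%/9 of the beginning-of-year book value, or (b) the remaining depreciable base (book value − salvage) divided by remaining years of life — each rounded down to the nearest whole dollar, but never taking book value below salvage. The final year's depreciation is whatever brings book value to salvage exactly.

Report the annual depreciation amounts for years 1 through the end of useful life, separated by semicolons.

$15,818; $13,182; $10,985; $9,154; $7,628; $7,285; $7,286; $7,286; $7,286

Depreciable base = $94,910 − $9,000 = $85,910.
Year 1: DB = ⌊$94,910 × 150%/9⌋ = $15,818; SL = ⌊$85,910/9⌋ = $9,545 → take DB $15,818. Book value $79,092.
Year 2: DB = ⌊$79,092 × 150%/9⌋ = $13,182; SL = ⌊$70,092/8⌋ = $8,761 → take DB $13,182. Book value $65,910.
Year 3: DB = ⌊$65,910 × 150%/9⌋ = $10,985; SL = ⌊$56,910/7⌋ = $8,130 → take DB $10,985. Book value $54,925.
Year 4: DB = ⌊$54,925 × 150%/9⌋ = $9,154; SL = ⌊$45,925/6⌋ = $7,654 → take DB $9,154. Book value $45,771.
Year 5: DB = ⌊$45,771 × 150%/9⌋ = $7,628; SL = ⌊$36,771/5⌋ = $7,354 → take DB $7,628. Book value $38,143.
Year 6: DB = ⌊$38,143 × 150%/9⌋ = $6,357; SL = ⌊$29,143/4⌋ = $7,285 → take SL $7,285. Book value $30,858.
Year 7: DB = ⌊$30,858 × 150%/9⌋ = $5,143; SL = ⌊$21,858/3⌋ = $7,286 → take SL $7,286. Book value $23,572.
Year 8: DB = ⌊$23,572 × 150%/9⌋ = $3,928; SL = ⌊$14,572/2⌋ = $7,286 → take SL $7,286. Book value $16,286.
Year 9 (final): $16,286 − $9,000 = $7,286. Book value $9,000.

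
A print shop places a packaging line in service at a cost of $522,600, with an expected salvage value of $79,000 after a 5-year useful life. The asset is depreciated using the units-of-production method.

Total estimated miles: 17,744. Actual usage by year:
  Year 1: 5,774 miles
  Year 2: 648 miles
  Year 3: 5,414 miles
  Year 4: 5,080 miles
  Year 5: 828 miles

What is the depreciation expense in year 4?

Depreciable base = $522,600 − $79,000 = $443,600.
Rate = $443,600 / 17,744 miles = $25 per mile.
Year 1: 5,774 × $25 = $144,350. Book value $378,250.
Year 2: 648 × $25 = $16,200. Book value $362,050.
Year 3: 5,414 × $25 = $135,350. Book value $226,700.
Year 4: 5,080 × $25 = $127,000. Book value $99,700.

$127,000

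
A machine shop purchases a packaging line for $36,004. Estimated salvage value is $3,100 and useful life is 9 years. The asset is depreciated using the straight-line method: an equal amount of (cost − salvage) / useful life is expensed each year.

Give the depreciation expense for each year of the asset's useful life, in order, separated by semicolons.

$3,656; $3,656; $3,656; $3,656; $3,656; $3,656; $3,656; $3,656; $3,656

Depreciable base = $36,004 − $3,100 = $32,904.
Annual expense = $32,904 / 9 = $3,656.
End of year 1: book value $32,348.
End of year 2: book value $28,692.
End of year 3: book value $25,036.
End of year 4: book value $21,380.
End of year 5: book value $17,724.
End of year 6: book value $14,068.
End of year 7: book value $10,412.
End of year 8: book value $6,756.
End of year 9: book value $3,100.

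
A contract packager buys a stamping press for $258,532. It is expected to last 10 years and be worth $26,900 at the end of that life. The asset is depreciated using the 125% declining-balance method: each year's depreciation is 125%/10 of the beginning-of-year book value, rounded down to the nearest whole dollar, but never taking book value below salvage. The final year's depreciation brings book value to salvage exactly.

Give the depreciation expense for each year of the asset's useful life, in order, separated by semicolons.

Depreciable base = $258,532 − $26,900 = $231,632.
Year 1: ⌊$258,532 × 125%/10⌋ = $32,316. Book value $226,216.
Year 2: ⌊$226,216 × 125%/10⌋ = $28,277. Book value $197,939.
Year 3: ⌊$197,939 × 125%/10⌋ = $24,742. Book value $173,197.
Year 4: ⌊$173,197 × 125%/10⌋ = $21,649. Book value $151,548.
Year 5: ⌊$151,548 × 125%/10⌋ = $18,943. Book value $132,605.
Year 6: ⌊$132,605 × 125%/10⌋ = $16,575. Book value $116,030.
Year 7: ⌊$116,030 × 125%/10⌋ = $14,503. Book value $101,527.
Year 8: ⌊$101,527 × 125%/10⌋ = $12,690. Book value $88,837.
Year 9: ⌊$88,837 × 125%/10⌋ = $11,104. Book value $77,733.
Year 10 (final): $77,733 − $26,900 = $50,833. Book value $26,900.

$32,316; $28,277; $24,742; $21,649; $18,943; $16,575; $14,503; $12,690; $11,104; $50,833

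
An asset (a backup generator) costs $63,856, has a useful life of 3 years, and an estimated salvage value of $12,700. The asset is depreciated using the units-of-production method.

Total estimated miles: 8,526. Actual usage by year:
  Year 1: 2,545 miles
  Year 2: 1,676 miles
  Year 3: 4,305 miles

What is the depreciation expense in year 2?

$10,056

Depreciable base = $63,856 − $12,700 = $51,156.
Rate = $51,156 / 8,526 miles = $6 per mile.
Year 1: 2,545 × $6 = $15,270. Book value $48,586.
Year 2: 1,676 × $6 = $10,056. Book value $38,530.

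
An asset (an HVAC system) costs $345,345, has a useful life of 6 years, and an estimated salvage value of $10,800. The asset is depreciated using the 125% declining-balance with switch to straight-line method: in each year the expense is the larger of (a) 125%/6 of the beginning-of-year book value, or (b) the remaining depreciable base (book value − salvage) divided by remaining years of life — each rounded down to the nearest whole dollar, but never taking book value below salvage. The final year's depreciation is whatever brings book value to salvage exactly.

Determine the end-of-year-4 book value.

Depreciable base = $345,345 − $10,800 = $334,545.
Year 1: DB = ⌊$345,345 × 125%/6⌋ = $71,946; SL = ⌊$334,545/6⌋ = $55,757 → take DB $71,946. Book value $273,399.
Year 2: DB = ⌊$273,399 × 125%/6⌋ = $56,958; SL = ⌊$262,599/5⌋ = $52,519 → take DB $56,958. Book value $216,441.
Year 3: DB = ⌊$216,441 × 125%/6⌋ = $45,091; SL = ⌊$205,641/4⌋ = $51,410 → take SL $51,410. Book value $165,031.
Year 4: DB = ⌊$165,031 × 125%/6⌋ = $34,381; SL = ⌊$154,231/3⌋ = $51,410 → take SL $51,410. Book value $113,621.

$113,621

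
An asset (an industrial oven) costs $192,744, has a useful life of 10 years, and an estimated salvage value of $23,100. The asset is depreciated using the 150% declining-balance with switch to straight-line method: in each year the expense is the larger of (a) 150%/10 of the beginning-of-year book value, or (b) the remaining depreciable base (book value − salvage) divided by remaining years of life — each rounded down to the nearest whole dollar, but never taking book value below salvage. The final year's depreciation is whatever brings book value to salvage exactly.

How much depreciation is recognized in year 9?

$12,399

Depreciable base = $192,744 − $23,100 = $169,644.
Year 1: DB = ⌊$192,744 × 150%/10⌋ = $28,911; SL = ⌊$169,644/10⌋ = $16,964 → take DB $28,911. Book value $163,833.
Year 2: DB = ⌊$163,833 × 150%/10⌋ = $24,574; SL = ⌊$140,733/9⌋ = $15,637 → take DB $24,574. Book value $139,259.
Year 3: DB = ⌊$139,259 × 150%/10⌋ = $20,888; SL = ⌊$116,159/8⌋ = $14,519 → take DB $20,888. Book value $118,371.
Year 4: DB = ⌊$118,371 × 150%/10⌋ = $17,755; SL = ⌊$95,271/7⌋ = $13,610 → take DB $17,755. Book value $100,616.
Year 5: DB = ⌊$100,616 × 150%/10⌋ = $15,092; SL = ⌊$77,516/6⌋ = $12,919 → take DB $15,092. Book value $85,524.
Year 6: DB = ⌊$85,524 × 150%/10⌋ = $12,828; SL = ⌊$62,424/5⌋ = $12,484 → take DB $12,828. Book value $72,696.
Year 7: DB = ⌊$72,696 × 150%/10⌋ = $10,904; SL = ⌊$49,596/4⌋ = $12,399 → take SL $12,399. Book value $60,297.
Year 8: DB = ⌊$60,297 × 150%/10⌋ = $9,044; SL = ⌊$37,197/3⌋ = $12,399 → take SL $12,399. Book value $47,898.
Year 9: DB = ⌊$47,898 × 150%/10⌋ = $7,184; SL = ⌊$24,798/2⌋ = $12,399 → take SL $12,399. Book value $35,499.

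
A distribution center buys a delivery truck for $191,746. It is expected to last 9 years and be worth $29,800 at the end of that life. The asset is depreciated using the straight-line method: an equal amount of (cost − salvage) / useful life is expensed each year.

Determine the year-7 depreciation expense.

$17,994

Depreciable base = $191,746 − $29,800 = $161,946.
Annual expense = $161,946 / 9 = $17,994.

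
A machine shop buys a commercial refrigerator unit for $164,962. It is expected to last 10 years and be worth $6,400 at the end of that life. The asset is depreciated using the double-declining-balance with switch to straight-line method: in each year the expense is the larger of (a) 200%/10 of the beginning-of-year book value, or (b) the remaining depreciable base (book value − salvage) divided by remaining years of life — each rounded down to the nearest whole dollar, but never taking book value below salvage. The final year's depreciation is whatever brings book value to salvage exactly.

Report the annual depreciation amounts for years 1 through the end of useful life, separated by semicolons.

$32,992; $26,394; $21,115; $16,892; $13,513; $10,811; $9,211; $9,211; $9,211; $9,212

Depreciable base = $164,962 − $6,400 = $158,562.
Year 1: DB = ⌊$164,962 × 200%/10⌋ = $32,992; SL = ⌊$158,562/10⌋ = $15,856 → take DB $32,992. Book value $131,970.
Year 2: DB = ⌊$131,970 × 200%/10⌋ = $26,394; SL = ⌊$125,570/9⌋ = $13,952 → take DB $26,394. Book value $105,576.
Year 3: DB = ⌊$105,576 × 200%/10⌋ = $21,115; SL = ⌊$99,176/8⌋ = $12,397 → take DB $21,115. Book value $84,461.
Year 4: DB = ⌊$84,461 × 200%/10⌋ = $16,892; SL = ⌊$78,061/7⌋ = $11,151 → take DB $16,892. Book value $67,569.
Year 5: DB = ⌊$67,569 × 200%/10⌋ = $13,513; SL = ⌊$61,169/6⌋ = $10,194 → take DB $13,513. Book value $54,056.
Year 6: DB = ⌊$54,056 × 200%/10⌋ = $10,811; SL = ⌊$47,656/5⌋ = $9,531 → take DB $10,811. Book value $43,245.
Year 7: DB = ⌊$43,245 × 200%/10⌋ = $8,649; SL = ⌊$36,845/4⌋ = $9,211 → take SL $9,211. Book value $34,034.
Year 8: DB = ⌊$34,034 × 200%/10⌋ = $6,806; SL = ⌊$27,634/3⌋ = $9,211 → take SL $9,211. Book value $24,823.
Year 9: DB = ⌊$24,823 × 200%/10⌋ = $4,964; SL = ⌊$18,423/2⌋ = $9,211 → take SL $9,211. Book value $15,612.
Year 10 (final): $15,612 − $6,400 = $9,212. Book value $6,400.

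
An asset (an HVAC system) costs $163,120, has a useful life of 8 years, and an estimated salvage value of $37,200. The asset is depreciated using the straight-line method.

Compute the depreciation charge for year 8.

Depreciable base = $163,120 − $37,200 = $125,920.
Annual expense = $125,920 / 8 = $15,740.

$15,740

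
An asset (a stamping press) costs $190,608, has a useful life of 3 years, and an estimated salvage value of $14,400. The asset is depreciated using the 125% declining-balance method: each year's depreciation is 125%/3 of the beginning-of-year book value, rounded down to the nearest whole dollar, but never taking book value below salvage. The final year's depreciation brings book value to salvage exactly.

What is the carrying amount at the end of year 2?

$64,860

Depreciable base = $190,608 − $14,400 = $176,208.
Year 1: ⌊$190,608 × 125%/3⌋ = $79,420. Book value $111,188.
Year 2: ⌊$111,188 × 125%/3⌋ = $46,328. Book value $64,860.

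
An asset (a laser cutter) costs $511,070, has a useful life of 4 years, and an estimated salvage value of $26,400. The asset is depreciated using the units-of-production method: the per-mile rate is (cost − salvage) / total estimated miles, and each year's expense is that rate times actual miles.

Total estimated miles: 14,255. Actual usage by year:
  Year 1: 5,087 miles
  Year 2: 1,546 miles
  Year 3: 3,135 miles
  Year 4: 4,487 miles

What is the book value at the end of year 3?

Depreciable base = $511,070 − $26,400 = $484,670.
Rate = $484,670 / 14,255 miles = $34 per mile.
Year 1: 5,087 × $34 = $172,958. Book value $338,112.
Year 2: 1,546 × $34 = $52,564. Book value $285,548.
Year 3: 3,135 × $34 = $106,590. Book value $178,958.

$178,958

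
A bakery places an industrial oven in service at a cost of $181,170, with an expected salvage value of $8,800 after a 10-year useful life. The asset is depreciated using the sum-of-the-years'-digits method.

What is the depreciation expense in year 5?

$18,804

Depreciable base = $181,170 − $8,800 = $172,370.
Sum of the years' digits = 10+9+8+7+6+5+4+3+2+1 = 55.
Year 1: $172,370 × 10/55 = $31,340. Book value $149,830.
Year 2: $172,370 × 9/55 = $28,206. Book value $121,624.
Year 3: $172,370 × 8/55 = $25,072. Book value $96,552.
Year 4: $172,370 × 7/55 = $21,938. Book value $74,614.
Year 5: $172,370 × 6/55 = $18,804. Book value $55,810.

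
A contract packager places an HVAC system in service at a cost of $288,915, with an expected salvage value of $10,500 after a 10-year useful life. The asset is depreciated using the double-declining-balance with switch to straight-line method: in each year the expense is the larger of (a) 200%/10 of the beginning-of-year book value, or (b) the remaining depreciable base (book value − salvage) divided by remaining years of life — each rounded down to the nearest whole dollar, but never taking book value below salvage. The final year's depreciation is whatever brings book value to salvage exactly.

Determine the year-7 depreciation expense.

$16,309

Depreciable base = $288,915 − $10,500 = $278,415.
Year 1: DB = ⌊$288,915 × 200%/10⌋ = $57,783; SL = ⌊$278,415/10⌋ = $27,841 → take DB $57,783. Book value $231,132.
Year 2: DB = ⌊$231,132 × 200%/10⌋ = $46,226; SL = ⌊$220,632/9⌋ = $24,514 → take DB $46,226. Book value $184,906.
Year 3: DB = ⌊$184,906 × 200%/10⌋ = $36,981; SL = ⌊$174,406/8⌋ = $21,800 → take DB $36,981. Book value $147,925.
Year 4: DB = ⌊$147,925 × 200%/10⌋ = $29,585; SL = ⌊$137,425/7⌋ = $19,632 → take DB $29,585. Book value $118,340.
Year 5: DB = ⌊$118,340 × 200%/10⌋ = $23,668; SL = ⌊$107,840/6⌋ = $17,973 → take DB $23,668. Book value $94,672.
Year 6: DB = ⌊$94,672 × 200%/10⌋ = $18,934; SL = ⌊$84,172/5⌋ = $16,834 → take DB $18,934. Book value $75,738.
Year 7: DB = ⌊$75,738 × 200%/10⌋ = $15,147; SL = ⌊$65,238/4⌋ = $16,309 → take SL $16,309. Book value $59,429.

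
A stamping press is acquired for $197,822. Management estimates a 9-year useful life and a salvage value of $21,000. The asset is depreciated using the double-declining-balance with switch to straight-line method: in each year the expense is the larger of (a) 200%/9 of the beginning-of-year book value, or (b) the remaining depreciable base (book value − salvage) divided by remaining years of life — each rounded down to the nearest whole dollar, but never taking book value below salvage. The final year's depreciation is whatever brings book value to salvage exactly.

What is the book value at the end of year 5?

$56,307

Depreciable base = $197,822 − $21,000 = $176,822.
Year 1: DB = ⌊$197,822 × 200%/9⌋ = $43,960; SL = ⌊$176,822/9⌋ = $19,646 → take DB $43,960. Book value $153,862.
Year 2: DB = ⌊$153,862 × 200%/9⌋ = $34,191; SL = ⌊$132,862/8⌋ = $16,607 → take DB $34,191. Book value $119,671.
Year 3: DB = ⌊$119,671 × 200%/9⌋ = $26,593; SL = ⌊$98,671/7⌋ = $14,095 → take DB $26,593. Book value $93,078.
Year 4: DB = ⌊$93,078 × 200%/9⌋ = $20,684; SL = ⌊$72,078/6⌋ = $12,013 → take DB $20,684. Book value $72,394.
Year 5: DB = ⌊$72,394 × 200%/9⌋ = $16,087; SL = ⌊$51,394/5⌋ = $10,278 → take DB $16,087. Book value $56,307.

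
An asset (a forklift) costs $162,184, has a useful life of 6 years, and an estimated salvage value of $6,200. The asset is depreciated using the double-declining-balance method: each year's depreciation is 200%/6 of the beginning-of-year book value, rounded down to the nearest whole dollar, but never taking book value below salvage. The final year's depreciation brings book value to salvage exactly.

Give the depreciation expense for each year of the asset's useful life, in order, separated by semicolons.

Depreciable base = $162,184 − $6,200 = $155,984.
Year 1: ⌊$162,184 × 200%/6⌋ = $54,061. Book value $108,123.
Year 2: ⌊$108,123 × 200%/6⌋ = $36,041. Book value $72,082.
Year 3: ⌊$72,082 × 200%/6⌋ = $24,027. Book value $48,055.
Year 4: ⌊$48,055 × 200%/6⌋ = $16,018. Book value $32,037.
Year 5: ⌊$32,037 × 200%/6⌋ = $10,679. Book value $21,358.
Year 6 (final): $21,358 − $6,200 = $15,158. Book value $6,200.

$54,061; $36,041; $24,027; $16,018; $10,679; $15,158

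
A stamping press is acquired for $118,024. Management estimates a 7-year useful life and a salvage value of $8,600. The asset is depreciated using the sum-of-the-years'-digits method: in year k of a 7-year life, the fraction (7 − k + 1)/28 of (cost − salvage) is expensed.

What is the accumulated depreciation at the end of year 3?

Depreciable base = $118,024 − $8,600 = $109,424.
Sum of the years' digits = 7+6+5+4+3+2+1 = 28.
Year 1: $109,424 × 7/28 = $27,356. Book value $90,668.
Year 2: $109,424 × 6/28 = $23,448. Book value $67,220.
Year 3: $109,424 × 5/28 = $19,540. Book value $47,680.
Accumulated through year 3 = $118,024 − $47,680 = $70,344.

$70,344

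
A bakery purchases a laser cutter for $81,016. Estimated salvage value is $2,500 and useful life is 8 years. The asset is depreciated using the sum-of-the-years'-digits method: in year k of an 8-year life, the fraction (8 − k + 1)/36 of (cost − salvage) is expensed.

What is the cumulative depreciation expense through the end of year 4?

$56,706

Depreciable base = $81,016 − $2,500 = $78,516.
Sum of the years' digits = 8+7+6+5+4+3+2+1 = 36.
Year 1: $78,516 × 8/36 = $17,448. Book value $63,568.
Year 2: $78,516 × 7/36 = $15,267. Book value $48,301.
Year 3: $78,516 × 6/36 = $13,086. Book value $35,215.
Year 4: $78,516 × 5/36 = $10,905. Book value $24,310.
Accumulated through year 4 = $81,016 − $24,310 = $56,706.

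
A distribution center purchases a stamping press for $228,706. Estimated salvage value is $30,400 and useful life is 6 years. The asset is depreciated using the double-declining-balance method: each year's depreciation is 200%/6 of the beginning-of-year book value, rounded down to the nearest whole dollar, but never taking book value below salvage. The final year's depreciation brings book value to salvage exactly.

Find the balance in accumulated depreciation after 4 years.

$183,528

Depreciable base = $228,706 − $30,400 = $198,306.
Year 1: ⌊$228,706 × 200%/6⌋ = $76,235. Book value $152,471.
Year 2: ⌊$152,471 × 200%/6⌋ = $50,823. Book value $101,648.
Year 3: ⌊$101,648 × 200%/6⌋ = $33,882. Book value $67,766.
Year 4: ⌊$67,766 × 200%/6⌋ = $22,588. Book value $45,178.
Accumulated through year 4 = $228,706 − $45,178 = $183,528.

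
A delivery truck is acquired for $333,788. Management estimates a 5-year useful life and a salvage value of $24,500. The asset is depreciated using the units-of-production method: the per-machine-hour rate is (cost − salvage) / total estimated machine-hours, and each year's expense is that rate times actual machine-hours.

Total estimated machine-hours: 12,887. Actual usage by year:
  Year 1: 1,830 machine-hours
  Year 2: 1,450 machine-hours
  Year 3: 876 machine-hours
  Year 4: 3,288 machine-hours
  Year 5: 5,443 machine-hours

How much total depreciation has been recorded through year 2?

$78,720

Depreciable base = $333,788 − $24,500 = $309,288.
Rate = $309,288 / 12,887 machine-hours = $24 per machine-hour.
Year 1: 1,830 × $24 = $43,920. Book value $289,868.
Year 2: 1,450 × $24 = $34,800. Book value $255,068.
Accumulated through year 2 = $333,788 − $255,068 = $78,720.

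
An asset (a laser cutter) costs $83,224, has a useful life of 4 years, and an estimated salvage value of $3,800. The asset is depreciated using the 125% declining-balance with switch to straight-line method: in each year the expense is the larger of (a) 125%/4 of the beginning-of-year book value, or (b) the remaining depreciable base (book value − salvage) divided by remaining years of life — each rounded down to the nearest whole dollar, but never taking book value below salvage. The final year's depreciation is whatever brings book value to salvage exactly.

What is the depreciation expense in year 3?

$17,768

Depreciable base = $83,224 − $3,800 = $79,424.
Year 1: DB = ⌊$83,224 × 125%/4⌋ = $26,007; SL = ⌊$79,424/4⌋ = $19,856 → take DB $26,007. Book value $57,217.
Year 2: DB = ⌊$57,217 × 125%/4⌋ = $17,880; SL = ⌊$53,417/3⌋ = $17,805 → take DB $17,880. Book value $39,337.
Year 3: DB = ⌊$39,337 × 125%/4⌋ = $12,292; SL = ⌊$35,537/2⌋ = $17,768 → take SL $17,768. Book value $21,569.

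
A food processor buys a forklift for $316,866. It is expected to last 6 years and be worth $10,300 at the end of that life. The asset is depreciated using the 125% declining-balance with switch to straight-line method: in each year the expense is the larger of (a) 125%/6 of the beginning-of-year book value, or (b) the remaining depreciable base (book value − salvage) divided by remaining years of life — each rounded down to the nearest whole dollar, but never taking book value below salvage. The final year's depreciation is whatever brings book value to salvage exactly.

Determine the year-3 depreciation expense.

Depreciable base = $316,866 − $10,300 = $306,566.
Year 1: DB = ⌊$316,866 × 125%/6⌋ = $66,013; SL = ⌊$306,566/6⌋ = $51,094 → take DB $66,013. Book value $250,853.
Year 2: DB = ⌊$250,853 × 125%/6⌋ = $52,261; SL = ⌊$240,553/5⌋ = $48,110 → take DB $52,261. Book value $198,592.
Year 3: DB = ⌊$198,592 × 125%/6⌋ = $41,373; SL = ⌊$188,292/4⌋ = $47,073 → take SL $47,073. Book value $151,519.

$47,073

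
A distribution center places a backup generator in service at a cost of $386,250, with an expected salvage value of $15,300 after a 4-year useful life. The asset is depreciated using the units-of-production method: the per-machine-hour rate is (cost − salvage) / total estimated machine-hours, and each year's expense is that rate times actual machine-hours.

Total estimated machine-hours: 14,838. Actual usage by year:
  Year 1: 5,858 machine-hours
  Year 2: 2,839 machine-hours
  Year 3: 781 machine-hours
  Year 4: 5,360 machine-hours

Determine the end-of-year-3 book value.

Depreciable base = $386,250 − $15,300 = $370,950.
Rate = $370,950 / 14,838 machine-hours = $25 per machine-hour.
Year 1: 5,858 × $25 = $146,450. Book value $239,800.
Year 2: 2,839 × $25 = $70,975. Book value $168,825.
Year 3: 781 × $25 = $19,525. Book value $149,300.

$149,300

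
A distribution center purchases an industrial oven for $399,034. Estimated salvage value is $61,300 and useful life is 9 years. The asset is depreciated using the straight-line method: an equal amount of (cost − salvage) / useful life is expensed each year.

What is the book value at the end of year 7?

$136,352

Depreciable base = $399,034 − $61,300 = $337,734.
Annual expense = $337,734 / 9 = $37,526.
End of year 1: book value $361,508.
End of year 2: book value $323,982.
End of year 3: book value $286,456.
End of year 4: book value $248,930.
End of year 5: book value $211,404.
End of year 6: book value $173,878.
End of year 7: book value $136,352.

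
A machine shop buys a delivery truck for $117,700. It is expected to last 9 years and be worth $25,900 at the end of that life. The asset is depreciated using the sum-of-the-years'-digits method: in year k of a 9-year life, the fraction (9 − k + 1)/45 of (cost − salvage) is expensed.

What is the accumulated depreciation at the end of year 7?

Depreciable base = $117,700 − $25,900 = $91,800.
Sum of the years' digits = 9+8+7+6+5+4+3+2+1 = 45.
Year 1: $91,800 × 9/45 = $18,360. Book value $99,340.
Year 2: $91,800 × 8/45 = $16,320. Book value $83,020.
Year 3: $91,800 × 7/45 = $14,280. Book value $68,740.
Year 4: $91,800 × 6/45 = $12,240. Book value $56,500.
Year 5: $91,800 × 5/45 = $10,200. Book value $46,300.
Year 6: $91,800 × 4/45 = $8,160. Book value $38,140.
Year 7: $91,800 × 3/45 = $6,120. Book value $32,020.
Accumulated through year 7 = $117,700 − $32,020 = $85,680.

$85,680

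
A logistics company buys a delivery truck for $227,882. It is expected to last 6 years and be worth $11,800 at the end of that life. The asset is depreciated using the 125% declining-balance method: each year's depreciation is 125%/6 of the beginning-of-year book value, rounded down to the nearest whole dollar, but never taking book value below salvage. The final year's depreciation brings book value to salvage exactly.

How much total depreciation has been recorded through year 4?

$138,369

Depreciable base = $227,882 − $11,800 = $216,082.
Year 1: ⌊$227,882 × 125%/6⌋ = $47,475. Book value $180,407.
Year 2: ⌊$180,407 × 125%/6⌋ = $37,584. Book value $142,823.
Year 3: ⌊$142,823 × 125%/6⌋ = $29,754. Book value $113,069.
Year 4: ⌊$113,069 × 125%/6⌋ = $23,556. Book value $89,513.
Accumulated through year 4 = $227,882 − $89,513 = $138,369.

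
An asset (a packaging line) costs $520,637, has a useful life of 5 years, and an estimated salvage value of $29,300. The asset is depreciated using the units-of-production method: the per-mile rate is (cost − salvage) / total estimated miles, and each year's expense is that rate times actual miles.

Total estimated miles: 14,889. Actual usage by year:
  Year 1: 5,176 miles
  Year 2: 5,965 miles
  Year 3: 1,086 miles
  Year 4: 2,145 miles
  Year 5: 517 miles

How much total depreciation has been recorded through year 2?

$367,653

Depreciable base = $520,637 − $29,300 = $491,337.
Rate = $491,337 / 14,889 miles = $33 per mile.
Year 1: 5,176 × $33 = $170,808. Book value $349,829.
Year 2: 5,965 × $33 = $196,845. Book value $152,984.
Accumulated through year 2 = $520,637 − $152,984 = $367,653.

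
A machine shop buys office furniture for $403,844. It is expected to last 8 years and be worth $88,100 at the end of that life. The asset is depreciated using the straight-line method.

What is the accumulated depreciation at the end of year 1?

$39,468

Depreciable base = $403,844 − $88,100 = $315,744.
Annual expense = $315,744 / 8 = $39,468.
End of year 1: book value $364,376.
Accumulated through year 1 = $403,844 − $364,376 = $39,468.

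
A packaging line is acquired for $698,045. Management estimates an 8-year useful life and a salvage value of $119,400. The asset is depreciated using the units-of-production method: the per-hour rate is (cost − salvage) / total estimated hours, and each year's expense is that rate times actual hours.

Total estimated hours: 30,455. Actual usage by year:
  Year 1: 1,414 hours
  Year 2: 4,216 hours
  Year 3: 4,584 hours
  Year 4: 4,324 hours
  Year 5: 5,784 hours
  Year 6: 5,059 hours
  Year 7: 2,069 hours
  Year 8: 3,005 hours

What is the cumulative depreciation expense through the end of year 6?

$482,239

Depreciable base = $698,045 − $119,400 = $578,645.
Rate = $578,645 / 30,455 hours = $19 per hour.
Year 1: 1,414 × $19 = $26,866. Book value $671,179.
Year 2: 4,216 × $19 = $80,104. Book value $591,075.
Year 3: 4,584 × $19 = $87,096. Book value $503,979.
Year 4: 4,324 × $19 = $82,156. Book value $421,823.
Year 5: 5,784 × $19 = $109,896. Book value $311,927.
Year 6: 5,059 × $19 = $96,121. Book value $215,806.
Accumulated through year 6 = $698,045 − $215,806 = $482,239.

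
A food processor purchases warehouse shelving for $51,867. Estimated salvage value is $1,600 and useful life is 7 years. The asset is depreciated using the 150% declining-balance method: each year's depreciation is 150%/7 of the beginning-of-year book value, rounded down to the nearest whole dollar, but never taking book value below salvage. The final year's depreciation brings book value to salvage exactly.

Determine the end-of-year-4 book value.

$19,769

Depreciable base = $51,867 − $1,600 = $50,267.
Year 1: ⌊$51,867 × 150%/7⌋ = $11,114. Book value $40,753.
Year 2: ⌊$40,753 × 150%/7⌋ = $8,732. Book value $32,021.
Year 3: ⌊$32,021 × 150%/7⌋ = $6,861. Book value $25,160.
Year 4: ⌊$25,160 × 150%/7⌋ = $5,391. Book value $19,769.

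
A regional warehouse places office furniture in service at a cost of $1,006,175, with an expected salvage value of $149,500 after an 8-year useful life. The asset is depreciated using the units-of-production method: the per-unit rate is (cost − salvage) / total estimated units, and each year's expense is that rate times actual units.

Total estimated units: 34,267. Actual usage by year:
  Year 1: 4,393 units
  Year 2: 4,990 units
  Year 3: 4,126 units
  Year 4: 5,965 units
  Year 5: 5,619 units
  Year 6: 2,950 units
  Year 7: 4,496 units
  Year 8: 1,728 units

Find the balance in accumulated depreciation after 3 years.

Depreciable base = $1,006,175 − $149,500 = $856,675.
Rate = $856,675 / 34,267 units = $25 per unit.
Year 1: 4,393 × $25 = $109,825. Book value $896,350.
Year 2: 4,990 × $25 = $124,750. Book value $771,600.
Year 3: 4,126 × $25 = $103,150. Book value $668,450.
Accumulated through year 3 = $1,006,175 − $668,450 = $337,725.

$337,725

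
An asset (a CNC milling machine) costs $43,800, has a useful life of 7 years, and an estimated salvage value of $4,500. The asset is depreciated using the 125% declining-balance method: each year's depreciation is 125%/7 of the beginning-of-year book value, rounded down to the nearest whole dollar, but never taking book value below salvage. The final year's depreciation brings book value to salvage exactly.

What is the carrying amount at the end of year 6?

Depreciable base = $43,800 − $4,500 = $39,300.
Year 1: ⌊$43,800 × 125%/7⌋ = $7,821. Book value $35,979.
Year 2: ⌊$35,979 × 125%/7⌋ = $6,424. Book value $29,555.
Year 3: ⌊$29,555 × 125%/7⌋ = $5,277. Book value $24,278.
Year 4: ⌊$24,278 × 125%/7⌋ = $4,335. Book value $19,943.
Year 5: ⌊$19,943 × 125%/7⌋ = $3,561. Book value $16,382.
Year 6: ⌊$16,382 × 125%/7⌋ = $2,925. Book value $13,457.

$13,457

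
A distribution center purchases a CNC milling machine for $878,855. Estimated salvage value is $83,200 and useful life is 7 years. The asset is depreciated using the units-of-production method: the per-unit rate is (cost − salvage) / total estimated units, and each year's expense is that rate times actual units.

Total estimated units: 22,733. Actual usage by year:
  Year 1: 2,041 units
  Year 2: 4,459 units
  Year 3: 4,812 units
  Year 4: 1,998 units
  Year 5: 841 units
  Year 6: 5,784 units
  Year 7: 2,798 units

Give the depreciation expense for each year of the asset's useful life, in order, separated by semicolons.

$71,435; $156,065; $168,420; $69,930; $29,435; $202,440; $97,930

Depreciable base = $878,855 − $83,200 = $795,655.
Rate = $795,655 / 22,733 units = $35 per unit.
Year 1: 2,041 × $35 = $71,435. Book value $807,420.
Year 2: 4,459 × $35 = $156,065. Book value $651,355.
Year 3: 4,812 × $35 = $168,420. Book value $482,935.
Year 4: 1,998 × $35 = $69,930. Book value $413,005.
Year 5: 841 × $35 = $29,435. Book value $383,570.
Year 6: 5,784 × $35 = $202,440. Book value $181,130.
Year 7: 2,798 × $35 = $97,930. Book value $83,200.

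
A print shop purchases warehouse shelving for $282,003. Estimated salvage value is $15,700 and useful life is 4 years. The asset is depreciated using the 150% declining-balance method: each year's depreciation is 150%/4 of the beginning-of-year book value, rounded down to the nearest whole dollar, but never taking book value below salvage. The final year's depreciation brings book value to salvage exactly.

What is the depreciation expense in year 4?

Depreciable base = $282,003 − $15,700 = $266,303.
Year 1: ⌊$282,003 × 150%/4⌋ = $105,751. Book value $176,252.
Year 2: ⌊$176,252 × 150%/4⌋ = $66,094. Book value $110,158.
Year 3: ⌊$110,158 × 150%/4⌋ = $41,309. Book value $68,849.
Year 4 (final): $68,849 − $15,700 = $53,149. Book value $15,700.

$53,149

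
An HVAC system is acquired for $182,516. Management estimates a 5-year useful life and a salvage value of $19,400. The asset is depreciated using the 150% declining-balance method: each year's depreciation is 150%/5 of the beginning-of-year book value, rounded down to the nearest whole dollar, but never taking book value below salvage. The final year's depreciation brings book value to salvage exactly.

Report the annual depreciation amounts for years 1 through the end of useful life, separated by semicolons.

$54,754; $38,328; $26,830; $18,781; $24,423

Depreciable base = $182,516 − $19,400 = $163,116.
Year 1: ⌊$182,516 × 150%/5⌋ = $54,754. Book value $127,762.
Year 2: ⌊$127,762 × 150%/5⌋ = $38,328. Book value $89,434.
Year 3: ⌊$89,434 × 150%/5⌋ = $26,830. Book value $62,604.
Year 4: ⌊$62,604 × 150%/5⌋ = $18,781. Book value $43,823.
Year 5 (final): $43,823 − $19,400 = $24,423. Book value $19,400.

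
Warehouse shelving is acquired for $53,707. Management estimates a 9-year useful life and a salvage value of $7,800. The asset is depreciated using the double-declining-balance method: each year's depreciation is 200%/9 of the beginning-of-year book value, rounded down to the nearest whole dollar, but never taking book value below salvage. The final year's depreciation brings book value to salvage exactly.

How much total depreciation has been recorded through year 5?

$38,419

Depreciable base = $53,707 − $7,800 = $45,907.
Year 1: ⌊$53,707 × 200%/9⌋ = $11,934. Book value $41,773.
Year 2: ⌊$41,773 × 200%/9⌋ = $9,282. Book value $32,491.
Year 3: ⌊$32,491 × 200%/9⌋ = $7,220. Book value $25,271.
Year 4: ⌊$25,271 × 200%/9⌋ = $5,615. Book value $19,656.
Year 5: ⌊$19,656 × 200%/9⌋ = $4,368. Book value $15,288.
Accumulated through year 5 = $53,707 − $15,288 = $38,419.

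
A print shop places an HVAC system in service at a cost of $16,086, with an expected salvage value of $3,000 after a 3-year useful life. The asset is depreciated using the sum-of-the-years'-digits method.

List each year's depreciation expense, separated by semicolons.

Depreciable base = $16,086 − $3,000 = $13,086.
Sum of the years' digits = 3+2+1 = 6.
Year 1: $13,086 × 3/6 = $6,543. Book value $9,543.
Year 2: $13,086 × 2/6 = $4,362. Book value $5,181.
Year 3: $13,086 × 1/6 = $2,181. Book value $3,000.

$6,543; $4,362; $2,181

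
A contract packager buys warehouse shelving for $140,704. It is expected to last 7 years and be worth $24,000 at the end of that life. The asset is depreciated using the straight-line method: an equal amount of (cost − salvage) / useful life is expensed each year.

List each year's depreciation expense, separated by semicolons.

$16,672; $16,672; $16,672; $16,672; $16,672; $16,672; $16,672

Depreciable base = $140,704 − $24,000 = $116,704.
Annual expense = $116,704 / 7 = $16,672.
End of year 1: book value $124,032.
End of year 2: book value $107,360.
End of year 3: book value $90,688.
End of year 4: book value $74,016.
End of year 5: book value $57,344.
End of year 6: book value $40,672.
End of year 7: book value $24,000.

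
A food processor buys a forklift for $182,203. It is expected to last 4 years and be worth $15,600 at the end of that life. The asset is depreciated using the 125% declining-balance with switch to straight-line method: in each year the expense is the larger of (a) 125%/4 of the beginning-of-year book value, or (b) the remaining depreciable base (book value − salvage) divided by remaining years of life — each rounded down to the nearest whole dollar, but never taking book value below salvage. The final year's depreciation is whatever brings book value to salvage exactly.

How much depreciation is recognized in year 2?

$39,145

Depreciable base = $182,203 − $15,600 = $166,603.
Year 1: DB = ⌊$182,203 × 125%/4⌋ = $56,938; SL = ⌊$166,603/4⌋ = $41,650 → take DB $56,938. Book value $125,265.
Year 2: DB = ⌊$125,265 × 125%/4⌋ = $39,145; SL = ⌊$109,665/3⌋ = $36,555 → take DB $39,145. Book value $86,120.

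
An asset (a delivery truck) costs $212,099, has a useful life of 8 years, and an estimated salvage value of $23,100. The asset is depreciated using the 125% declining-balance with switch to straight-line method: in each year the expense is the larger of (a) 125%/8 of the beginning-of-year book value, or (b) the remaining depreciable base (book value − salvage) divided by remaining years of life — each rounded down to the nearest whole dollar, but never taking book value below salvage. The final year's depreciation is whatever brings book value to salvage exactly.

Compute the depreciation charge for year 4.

$20,860

Depreciable base = $212,099 − $23,100 = $188,999.
Year 1: DB = ⌊$212,099 × 125%/8⌋ = $33,140; SL = ⌊$188,999/8⌋ = $23,624 → take DB $33,140. Book value $178,959.
Year 2: DB = ⌊$178,959 × 125%/8⌋ = $27,962; SL = ⌊$155,859/7⌋ = $22,265 → take DB $27,962. Book value $150,997.
Year 3: DB = ⌊$150,997 × 125%/8⌋ = $23,593; SL = ⌊$127,897/6⌋ = $21,316 → take DB $23,593. Book value $127,404.
Year 4: DB = ⌊$127,404 × 125%/8⌋ = $19,906; SL = ⌊$104,304/5⌋ = $20,860 → take SL $20,860. Book value $106,544.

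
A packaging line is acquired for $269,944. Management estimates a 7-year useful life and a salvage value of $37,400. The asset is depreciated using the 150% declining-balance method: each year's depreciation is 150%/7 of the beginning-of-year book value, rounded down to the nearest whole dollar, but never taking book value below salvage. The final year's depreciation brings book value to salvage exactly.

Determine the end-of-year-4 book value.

$102,882

Depreciable base = $269,944 − $37,400 = $232,544.
Year 1: ⌊$269,944 × 150%/7⌋ = $57,845. Book value $212,099.
Year 2: ⌊$212,099 × 150%/7⌋ = $45,449. Book value $166,650.
Year 3: ⌊$166,650 × 150%/7⌋ = $35,710. Book value $130,940.
Year 4: ⌊$130,940 × 150%/7⌋ = $28,058. Book value $102,882.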